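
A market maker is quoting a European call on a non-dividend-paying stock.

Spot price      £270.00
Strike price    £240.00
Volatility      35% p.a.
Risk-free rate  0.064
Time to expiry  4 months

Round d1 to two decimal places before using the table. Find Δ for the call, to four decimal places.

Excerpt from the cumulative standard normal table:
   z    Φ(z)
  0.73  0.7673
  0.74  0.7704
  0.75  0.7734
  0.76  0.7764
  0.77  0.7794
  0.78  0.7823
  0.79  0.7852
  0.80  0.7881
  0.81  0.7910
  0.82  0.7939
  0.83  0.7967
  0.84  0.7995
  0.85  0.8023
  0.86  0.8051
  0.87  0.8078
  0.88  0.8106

0.7852

σ√T = 0.35·√0.3333 = 0.2021
ln(S/K) + (r + σ²/2)T = ln(270/240) + (0.064 + 0.35²/2)·0.3333 = 0.1178 + 0.0417 = 0.1595
d₁ = 0.1595 / 0.2021 = 0.7895 → 0.79
N(d₁) = N(0.79) = 0.7852
Δ_call = N(d₁) = 0.7852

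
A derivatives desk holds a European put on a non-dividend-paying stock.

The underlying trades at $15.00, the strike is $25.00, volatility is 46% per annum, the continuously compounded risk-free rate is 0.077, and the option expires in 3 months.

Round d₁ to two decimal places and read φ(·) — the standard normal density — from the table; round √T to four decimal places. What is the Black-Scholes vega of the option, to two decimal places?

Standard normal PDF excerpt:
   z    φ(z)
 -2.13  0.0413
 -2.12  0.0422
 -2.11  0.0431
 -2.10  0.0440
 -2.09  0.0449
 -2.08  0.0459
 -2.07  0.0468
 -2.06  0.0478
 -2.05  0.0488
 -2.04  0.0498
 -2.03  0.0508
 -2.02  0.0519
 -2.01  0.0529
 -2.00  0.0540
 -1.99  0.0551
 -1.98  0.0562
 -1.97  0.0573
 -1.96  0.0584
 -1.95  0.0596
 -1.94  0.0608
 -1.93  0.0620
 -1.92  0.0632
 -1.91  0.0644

0.39

T = 0.25;  σ√T = 0.2300
d₁ = [ln(15/25) + (0.077 + 0.46²/2)·0.25] / 0.2300 = [-0.5108 + 0.0457] / 0.2300 = -2.0223 ≈ -2.02
√T = √0.25 = 0.5000
φ(d₁) = φ(-2.02) = 0.0519
vega = S·φ(d₁)·√T = 15·0.0519·0.5000 = 0.3892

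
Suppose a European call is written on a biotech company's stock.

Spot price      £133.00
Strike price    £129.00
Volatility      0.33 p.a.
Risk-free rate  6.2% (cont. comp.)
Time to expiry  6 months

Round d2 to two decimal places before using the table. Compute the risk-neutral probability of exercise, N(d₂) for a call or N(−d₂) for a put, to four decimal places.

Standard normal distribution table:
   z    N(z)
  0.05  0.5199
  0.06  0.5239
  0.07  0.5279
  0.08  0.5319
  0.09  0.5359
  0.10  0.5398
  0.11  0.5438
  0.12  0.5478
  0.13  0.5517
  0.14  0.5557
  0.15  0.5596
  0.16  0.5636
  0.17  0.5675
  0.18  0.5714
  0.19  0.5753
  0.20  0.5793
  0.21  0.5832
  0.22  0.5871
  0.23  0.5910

0.5596

σ√T = 0.33·√0.5 = 0.2333
d₁ = [ln(133/129) + (0.062 + 0.33²/2)·0.5] / 0.2333 = [0.0305 + 0.0582] / 0.2333 = 0.3804 → 0.38
d₂ = d₁ − σ√T = 0.3804 − 0.2333 = 0.1470 → 0.15
Pr(exercise) under Q = N(d₂) = 0.5596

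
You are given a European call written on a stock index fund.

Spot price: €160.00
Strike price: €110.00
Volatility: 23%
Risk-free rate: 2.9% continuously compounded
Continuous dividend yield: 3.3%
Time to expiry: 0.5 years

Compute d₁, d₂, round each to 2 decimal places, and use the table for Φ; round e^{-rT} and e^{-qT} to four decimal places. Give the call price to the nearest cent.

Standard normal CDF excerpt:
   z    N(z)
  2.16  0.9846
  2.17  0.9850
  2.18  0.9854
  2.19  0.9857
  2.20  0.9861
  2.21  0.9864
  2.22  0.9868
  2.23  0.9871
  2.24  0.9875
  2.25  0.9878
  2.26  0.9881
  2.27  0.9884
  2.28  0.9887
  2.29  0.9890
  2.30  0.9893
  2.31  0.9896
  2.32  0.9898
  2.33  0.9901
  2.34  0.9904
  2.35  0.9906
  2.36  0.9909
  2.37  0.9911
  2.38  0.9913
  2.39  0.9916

T = 0.5;  σ√T = 0.1626
ln(S/K) + (r − q + σ²/2)T = ln(160/110) + (0.029 − 0.033 + 0.23²/2)·0.5 = 0.3747 + 0.0112 = 0.3859
d₁ = 0.3859 / 0.1626 = 2.3729 ⇒ 2.37
d₂ = d₁ − σ√T = 2.3729 − 0.1626 = 2.2103 ⇒ 2.21
e^(−qT) = e^(−0.033·0.5) = 0.9836;  e^(−rT) = e^(−0.029·0.5) = 0.9856
C = 160·0.9836·N(2.37) − 110·0.9856·N(2.21) = 160·0.9836·0.9911 − 110·0.9856·0.9864 = 155.9754 − 106.9415 = 49.0338

€49.03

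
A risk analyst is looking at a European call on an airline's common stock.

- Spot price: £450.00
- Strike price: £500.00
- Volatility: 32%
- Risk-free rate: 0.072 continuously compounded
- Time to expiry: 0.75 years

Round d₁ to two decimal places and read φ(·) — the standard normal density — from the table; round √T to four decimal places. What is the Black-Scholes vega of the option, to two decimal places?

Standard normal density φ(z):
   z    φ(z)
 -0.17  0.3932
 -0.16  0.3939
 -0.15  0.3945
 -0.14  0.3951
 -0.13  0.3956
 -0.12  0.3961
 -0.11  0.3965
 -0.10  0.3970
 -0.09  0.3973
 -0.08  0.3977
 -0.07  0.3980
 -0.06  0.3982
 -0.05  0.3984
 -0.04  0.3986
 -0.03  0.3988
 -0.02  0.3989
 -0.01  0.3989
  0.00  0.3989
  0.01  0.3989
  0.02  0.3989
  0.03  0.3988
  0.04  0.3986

T = 0.75;  σ√T = 0.2771
d₁ = [ln(450/500) + (0.072 + 0.32²/2)·0.75] / 0.2771 = [-0.1054 + 0.0924] / 0.2771 = -0.0468 which rounds to -0.05
√T = √0.75 = 0.8660
φ(d₁) = φ(-0.05) = 0.3984
vega = S·φ(d₁)·√T = 450·0.3984·0.8660 = 155.2565
(The put has the same vega.)

155.26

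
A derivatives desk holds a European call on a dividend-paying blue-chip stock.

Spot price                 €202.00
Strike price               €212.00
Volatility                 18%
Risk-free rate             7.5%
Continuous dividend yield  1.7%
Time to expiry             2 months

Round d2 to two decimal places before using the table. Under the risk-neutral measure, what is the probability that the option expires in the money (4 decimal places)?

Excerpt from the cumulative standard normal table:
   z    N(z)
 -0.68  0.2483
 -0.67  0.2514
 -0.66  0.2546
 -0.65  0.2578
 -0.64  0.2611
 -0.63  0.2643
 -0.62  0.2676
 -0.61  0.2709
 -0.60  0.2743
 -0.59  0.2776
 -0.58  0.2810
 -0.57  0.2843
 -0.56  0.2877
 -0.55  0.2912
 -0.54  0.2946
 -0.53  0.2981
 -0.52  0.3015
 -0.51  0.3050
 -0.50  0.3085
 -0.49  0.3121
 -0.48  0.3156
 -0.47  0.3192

σ√T = 0.18 × 0.4082 = 0.0735
d₁ = [ln(202/212) + (0.075 − 0.017 + ½·0.18²)·0.1667] / (σ√T) = (-0.0483 + 0.0124) / 0.0735 = -0.4892 which rounds to -0.49
d₂ = -0.4892 − 0.0735 = -0.5627 which rounds to -0.56
Pr(exercise) under Q = N(d₂) = 0.2877

0.2877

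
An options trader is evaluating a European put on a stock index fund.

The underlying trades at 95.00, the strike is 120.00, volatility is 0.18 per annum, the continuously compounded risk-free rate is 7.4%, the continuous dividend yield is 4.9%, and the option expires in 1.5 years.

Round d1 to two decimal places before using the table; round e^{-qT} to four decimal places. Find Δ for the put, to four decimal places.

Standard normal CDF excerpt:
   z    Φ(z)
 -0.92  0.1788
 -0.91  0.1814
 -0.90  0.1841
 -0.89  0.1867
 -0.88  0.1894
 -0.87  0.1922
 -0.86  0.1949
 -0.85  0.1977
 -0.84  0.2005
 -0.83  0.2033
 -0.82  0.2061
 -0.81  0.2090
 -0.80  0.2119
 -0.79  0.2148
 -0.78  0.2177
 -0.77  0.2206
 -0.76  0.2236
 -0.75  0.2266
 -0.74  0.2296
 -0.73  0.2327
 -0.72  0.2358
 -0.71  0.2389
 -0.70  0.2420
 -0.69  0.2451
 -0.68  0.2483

-0.7268

σ√T = 0.18·√1.5 = 0.2205
ln(S/K) + (r − q + σ²/2)T = ln(95/120) + (0.074 − 0.049 + 0.18²/2)·1.5 = -0.2336 + 0.0618 = -0.1718
d₁ = -0.1718 / 0.2205 = -0.7794 ≈ -0.78
N(d₁) = N(-0.78) = 0.2177
Δ_put = exp(−qT)·(N(d₁) − 1) = 0.9291·(0.2177 − 1) = -0.7268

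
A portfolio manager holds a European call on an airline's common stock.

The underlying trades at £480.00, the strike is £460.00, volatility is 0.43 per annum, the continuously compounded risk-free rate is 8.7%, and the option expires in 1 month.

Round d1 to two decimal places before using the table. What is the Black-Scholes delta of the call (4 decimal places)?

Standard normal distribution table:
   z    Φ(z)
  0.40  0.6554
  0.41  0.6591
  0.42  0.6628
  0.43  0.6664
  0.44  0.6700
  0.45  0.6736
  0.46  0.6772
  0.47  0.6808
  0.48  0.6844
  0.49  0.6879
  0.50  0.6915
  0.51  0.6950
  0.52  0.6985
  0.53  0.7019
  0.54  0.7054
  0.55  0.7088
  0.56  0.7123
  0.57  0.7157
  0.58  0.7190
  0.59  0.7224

T = 0.08333;  σ√T = 0.1241
d₁ = [ln(480/460) + (0.087 + 0.43²/2)·0.08333] / 0.1241 = [0.0426 + 0.0150] / 0.1241 = 0.4633 which rounds to 0.46
N(d₁) = N(0.46) = 0.6772
Δ_call = N(d₁) = 0.6772

0.6772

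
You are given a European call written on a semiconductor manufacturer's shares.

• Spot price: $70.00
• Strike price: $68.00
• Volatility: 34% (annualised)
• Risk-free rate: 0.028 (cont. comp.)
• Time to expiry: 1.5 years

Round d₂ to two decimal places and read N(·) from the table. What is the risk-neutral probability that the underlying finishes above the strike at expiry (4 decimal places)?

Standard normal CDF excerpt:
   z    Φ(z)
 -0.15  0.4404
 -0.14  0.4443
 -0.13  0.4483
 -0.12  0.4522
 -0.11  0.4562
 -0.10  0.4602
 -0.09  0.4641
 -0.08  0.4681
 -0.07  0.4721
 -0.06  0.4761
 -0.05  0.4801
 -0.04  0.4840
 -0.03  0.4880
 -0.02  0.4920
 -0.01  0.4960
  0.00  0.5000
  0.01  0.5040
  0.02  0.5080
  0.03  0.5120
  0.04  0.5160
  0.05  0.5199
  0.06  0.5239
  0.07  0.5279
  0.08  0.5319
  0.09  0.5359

0.4840

T = 1.5;  σ√T = 0.4164
d₁ = [ln(70/68) + (0.028 + 0.34²/2)·1.5] / 0.4164 = [0.0290 + 0.1287] / 0.4164 = 0.3787 ≈ 0.38
d₂ = d₁ − σ√T = 0.3787 − 0.4164 = -0.0377 ≈ -0.04
Pr(exercise) under Q = N(d₂) = 0.4840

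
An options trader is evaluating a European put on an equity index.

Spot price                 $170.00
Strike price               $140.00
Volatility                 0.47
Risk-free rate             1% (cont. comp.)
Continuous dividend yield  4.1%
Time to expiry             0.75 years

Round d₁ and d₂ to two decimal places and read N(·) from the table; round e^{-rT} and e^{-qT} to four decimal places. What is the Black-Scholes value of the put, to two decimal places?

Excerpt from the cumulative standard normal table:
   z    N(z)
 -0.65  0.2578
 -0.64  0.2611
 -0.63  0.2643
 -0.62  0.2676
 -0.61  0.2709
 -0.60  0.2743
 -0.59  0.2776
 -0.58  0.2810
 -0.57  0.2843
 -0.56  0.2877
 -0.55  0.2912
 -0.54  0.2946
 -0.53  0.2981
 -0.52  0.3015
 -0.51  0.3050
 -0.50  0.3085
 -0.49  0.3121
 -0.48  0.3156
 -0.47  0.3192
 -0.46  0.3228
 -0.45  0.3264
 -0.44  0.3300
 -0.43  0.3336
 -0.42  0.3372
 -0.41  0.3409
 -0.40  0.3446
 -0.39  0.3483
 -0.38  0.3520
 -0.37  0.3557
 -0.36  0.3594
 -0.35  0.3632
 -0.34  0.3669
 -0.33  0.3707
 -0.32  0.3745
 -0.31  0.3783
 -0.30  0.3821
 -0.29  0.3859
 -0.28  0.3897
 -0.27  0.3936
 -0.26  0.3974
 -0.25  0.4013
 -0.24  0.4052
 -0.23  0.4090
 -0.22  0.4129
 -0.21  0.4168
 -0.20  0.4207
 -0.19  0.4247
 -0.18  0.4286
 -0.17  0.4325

$13.26

T = 0.75;  σ√T = 0.4070
d₁ = [ln(170/140) + (0.01 − 0.041 + 0.47²/2)·0.75] / 0.4070 = [0.1942 + 0.0596] / 0.4070 = 0.6234 which rounds to 0.62
d₂ = d₁ − σ√T = 0.6234 − 0.4070 = 0.2164 which rounds to 0.22
exp(−qT) = exp(−0.041·0.75) = 0.9697;  exp(−rT) = exp(−0.01·0.75) = 0.9925
P = 140·0.9925·N(-0.22) − 170·0.9697·N(-0.62) = 140·0.9925·0.4129 − 170·0.9697·0.2676 = 57.3725 − 44.1136 = 13.2589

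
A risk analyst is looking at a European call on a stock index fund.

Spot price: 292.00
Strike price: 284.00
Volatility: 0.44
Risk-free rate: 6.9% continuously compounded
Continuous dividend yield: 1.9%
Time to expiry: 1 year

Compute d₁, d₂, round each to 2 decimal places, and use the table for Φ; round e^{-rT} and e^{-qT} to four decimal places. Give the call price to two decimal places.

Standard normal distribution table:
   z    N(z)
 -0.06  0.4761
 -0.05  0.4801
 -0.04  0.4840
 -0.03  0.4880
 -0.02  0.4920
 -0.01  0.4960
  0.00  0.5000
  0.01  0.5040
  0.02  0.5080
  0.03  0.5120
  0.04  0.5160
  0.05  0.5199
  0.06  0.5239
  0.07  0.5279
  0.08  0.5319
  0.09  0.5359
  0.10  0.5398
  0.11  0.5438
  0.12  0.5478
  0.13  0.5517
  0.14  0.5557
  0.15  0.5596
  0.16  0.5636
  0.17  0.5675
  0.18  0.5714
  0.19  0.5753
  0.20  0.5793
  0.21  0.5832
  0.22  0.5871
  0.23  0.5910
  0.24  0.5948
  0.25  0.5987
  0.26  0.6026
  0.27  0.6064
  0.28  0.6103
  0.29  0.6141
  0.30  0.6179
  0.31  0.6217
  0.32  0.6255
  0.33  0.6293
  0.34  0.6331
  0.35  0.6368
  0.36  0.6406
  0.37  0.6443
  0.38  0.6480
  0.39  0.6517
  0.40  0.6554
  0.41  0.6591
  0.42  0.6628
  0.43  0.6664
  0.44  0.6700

σ√T = 0.44 × 1.0000 = 0.4400
d₁ = [ln(292/284) + (0.069 − 0.019 + 0.44²/2)·1] / 0.4400 = [0.0278 + 0.1468] / 0.4400 = 0.3968 → 0.40
d₂ = d₁ − σ√T = 0.3968 − 0.4400 = -0.0432 → -0.04
e^(−qT) = e^(−0.019·1) = 0.9812;  e^(−rT) = e^(−0.069·1) = 0.9333
C = 292·0.9812·N(0.40) − 284·0.9333·N(-0.04) = 292·0.9812·0.6554 − 284·0.9333·0.4840 = 187.7789 − 128.2877 = 59.4912

59.49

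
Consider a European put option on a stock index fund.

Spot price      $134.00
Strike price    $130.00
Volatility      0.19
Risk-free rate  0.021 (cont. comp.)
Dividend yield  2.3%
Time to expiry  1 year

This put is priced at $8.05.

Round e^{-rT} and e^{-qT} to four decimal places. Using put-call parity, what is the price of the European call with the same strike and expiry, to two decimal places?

exp(−qT) = exp(−0.023·1) = 0.9773;  exp(−rT) = exp(−0.021·1) = 0.9792
Put-call parity: C − P = S·e^(−qT) − K·e^(−rT) = 134·0.9773 − 130·0.9792 = 130.9582 − 127.2960 = 3.6622
C = P + (C − P) = 8.05 + (3.6622) = 11.7122

$11.71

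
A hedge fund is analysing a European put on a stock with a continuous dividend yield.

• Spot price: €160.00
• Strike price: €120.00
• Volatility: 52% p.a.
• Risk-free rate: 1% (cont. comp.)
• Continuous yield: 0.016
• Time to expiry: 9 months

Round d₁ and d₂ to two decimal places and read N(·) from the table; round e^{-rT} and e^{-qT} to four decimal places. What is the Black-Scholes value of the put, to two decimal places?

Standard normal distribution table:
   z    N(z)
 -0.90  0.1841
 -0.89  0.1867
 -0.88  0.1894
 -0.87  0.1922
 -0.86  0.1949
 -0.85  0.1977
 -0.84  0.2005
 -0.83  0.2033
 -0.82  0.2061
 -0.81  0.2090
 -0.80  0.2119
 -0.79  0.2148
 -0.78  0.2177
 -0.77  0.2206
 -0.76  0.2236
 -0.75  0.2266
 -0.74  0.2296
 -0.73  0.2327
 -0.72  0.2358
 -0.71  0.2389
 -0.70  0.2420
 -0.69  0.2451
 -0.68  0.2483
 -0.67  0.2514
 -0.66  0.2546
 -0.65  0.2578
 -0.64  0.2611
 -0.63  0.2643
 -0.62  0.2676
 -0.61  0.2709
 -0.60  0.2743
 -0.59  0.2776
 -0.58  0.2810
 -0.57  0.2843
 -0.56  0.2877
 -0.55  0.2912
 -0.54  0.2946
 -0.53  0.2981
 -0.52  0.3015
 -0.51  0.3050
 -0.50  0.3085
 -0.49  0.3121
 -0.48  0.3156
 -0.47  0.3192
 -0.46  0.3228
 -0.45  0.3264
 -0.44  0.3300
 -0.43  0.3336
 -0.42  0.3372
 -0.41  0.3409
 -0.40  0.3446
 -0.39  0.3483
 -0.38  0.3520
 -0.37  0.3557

€9.79

σ√T = 0.52 × 0.8660 = 0.4503
d₁ = [ln(160/120) + (0.01 − 0.016 + 0.52²/2)·0.75] / 0.4503 = [0.2877 + 0.0969] / 0.4503 = 0.8540 which rounds to 0.85
d₂ = d₁ − σ√T = 0.8540 − 0.4503 = 0.4037 which rounds to 0.40
e^(−qT) = e^(−0.016·0.75) = 0.9881;  e^(−rT) = e^(−0.01·0.75) = 0.9925
N(−d₂) = N(-0.40) = 0.3446;  N(−d₁) = N(-0.85) = 0.1977
P = 120·0.9925·0.3446 − 160·0.9881·0.1977 = 41.0419 − 31.2556 = 9.7863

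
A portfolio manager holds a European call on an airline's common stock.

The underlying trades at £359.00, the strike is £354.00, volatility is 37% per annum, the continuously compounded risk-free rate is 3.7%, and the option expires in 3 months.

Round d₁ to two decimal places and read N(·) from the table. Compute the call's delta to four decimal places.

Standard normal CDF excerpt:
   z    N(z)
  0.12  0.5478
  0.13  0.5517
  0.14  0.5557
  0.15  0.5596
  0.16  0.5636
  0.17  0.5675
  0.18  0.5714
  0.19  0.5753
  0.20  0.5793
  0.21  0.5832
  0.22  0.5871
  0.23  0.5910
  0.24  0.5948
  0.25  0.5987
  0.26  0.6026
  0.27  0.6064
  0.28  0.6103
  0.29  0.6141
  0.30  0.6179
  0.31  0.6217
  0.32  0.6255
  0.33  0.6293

T = 0.25;  σ√T = 0.1850
d₁ = [ln(359/354) + (0.037 + 0.37²/2)·0.25] / 0.1850 = [0.0140 + 0.0264] / 0.1850 = 0.2183 ≈ 0.22
N(d₁) = N(0.22) = 0.5871
Δ_call = N(d₁) = 0.5871

0.5871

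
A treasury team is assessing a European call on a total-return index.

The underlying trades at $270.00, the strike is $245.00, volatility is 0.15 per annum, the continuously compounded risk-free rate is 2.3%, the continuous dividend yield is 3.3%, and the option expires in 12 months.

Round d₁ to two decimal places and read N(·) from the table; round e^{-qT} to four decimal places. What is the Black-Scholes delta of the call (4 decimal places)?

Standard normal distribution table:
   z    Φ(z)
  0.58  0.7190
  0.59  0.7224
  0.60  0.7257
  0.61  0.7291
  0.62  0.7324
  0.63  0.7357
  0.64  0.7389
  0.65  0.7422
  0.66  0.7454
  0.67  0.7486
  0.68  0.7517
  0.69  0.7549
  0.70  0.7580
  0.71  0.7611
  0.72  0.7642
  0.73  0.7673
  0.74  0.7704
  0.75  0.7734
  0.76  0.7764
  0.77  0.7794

σ√T = 0.15 × 1.0000 = 0.1500
d₁ = [ln(270/245) + (0.023 − 0.033 + 0.15²/2)·1] / 0.1500 = [0.0972 + 0.0012] / 0.1500 = 0.6561 → 0.66
N(d₁) = N(0.66) = 0.7454
Δ_call = e^(−qT)·N(d₁) = 0.9675·0.7454 = 0.7212

0.7212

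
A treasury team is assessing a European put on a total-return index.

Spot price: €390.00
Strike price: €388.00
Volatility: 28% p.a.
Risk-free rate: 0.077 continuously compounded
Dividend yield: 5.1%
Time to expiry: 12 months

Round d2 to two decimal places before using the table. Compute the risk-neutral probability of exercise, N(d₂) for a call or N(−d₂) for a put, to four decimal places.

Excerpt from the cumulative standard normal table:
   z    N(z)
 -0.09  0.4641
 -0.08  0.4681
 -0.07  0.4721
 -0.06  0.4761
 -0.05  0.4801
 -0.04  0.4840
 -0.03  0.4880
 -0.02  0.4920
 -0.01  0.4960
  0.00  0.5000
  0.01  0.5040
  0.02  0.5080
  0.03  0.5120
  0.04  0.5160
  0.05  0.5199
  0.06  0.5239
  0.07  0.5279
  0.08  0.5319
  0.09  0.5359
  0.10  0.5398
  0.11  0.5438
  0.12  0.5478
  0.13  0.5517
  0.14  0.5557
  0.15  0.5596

σ√T = 0.28 × 1.0000 = 0.2800
d₁ = [ln(390/388) + (0.077 − 0.051 + 0.28²/2)·1] / 0.2800 = [0.0051 + 0.0652] / 0.2800 = 0.2512 → 0.25
d₂ = d₁ − σ√T = 0.2512 − 0.2800 = -0.0288 → -0.03
Pr(exercise) under Q = N(−d₂) = N(0.03) = 0.5120

0.5120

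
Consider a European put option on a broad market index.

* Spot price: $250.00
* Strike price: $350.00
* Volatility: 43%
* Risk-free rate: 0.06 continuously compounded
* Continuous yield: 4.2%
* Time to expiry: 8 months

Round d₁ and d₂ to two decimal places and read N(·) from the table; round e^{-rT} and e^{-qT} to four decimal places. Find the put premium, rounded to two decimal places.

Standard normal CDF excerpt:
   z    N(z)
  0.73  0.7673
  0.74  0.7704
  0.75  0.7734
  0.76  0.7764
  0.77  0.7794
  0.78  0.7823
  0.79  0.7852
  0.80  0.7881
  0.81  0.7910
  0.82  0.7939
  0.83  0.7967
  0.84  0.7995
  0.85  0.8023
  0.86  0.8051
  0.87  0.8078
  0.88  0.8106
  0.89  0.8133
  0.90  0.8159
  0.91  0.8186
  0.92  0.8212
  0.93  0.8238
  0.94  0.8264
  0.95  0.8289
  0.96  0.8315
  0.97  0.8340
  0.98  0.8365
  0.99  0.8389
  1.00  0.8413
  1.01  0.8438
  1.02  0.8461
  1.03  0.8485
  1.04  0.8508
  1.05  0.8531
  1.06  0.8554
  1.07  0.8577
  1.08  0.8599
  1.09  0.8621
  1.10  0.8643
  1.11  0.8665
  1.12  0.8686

$102.63

T = 0.6667;  σ√T = 0.3511
ln(S/K) + (r − q + σ²/2)T = ln(250/350) + (0.06 − 0.042 + 0.43²/2)·0.6667 = -0.3365 + 0.0736 = -0.2628
d₁ = -0.2628 / 0.3511 = -0.7486 which rounds to -0.75
d₂ = d₁ − σ√T = -0.7486 − 0.3511 = -1.0997 which rounds to -1.10
e^(−qT) = e^(−0.042·0.6667) = 0.9724;  e^(−rT) = e^(−0.06·0.6667) = 0.9608
N(−d₂) = N(1.10) = 0.8643;  N(−d₁) = N(0.75) = 0.7734
P = 350·0.9608·0.8643 − 250·0.9724·0.7734 = 290.6468 − 188.0135 = 102.6333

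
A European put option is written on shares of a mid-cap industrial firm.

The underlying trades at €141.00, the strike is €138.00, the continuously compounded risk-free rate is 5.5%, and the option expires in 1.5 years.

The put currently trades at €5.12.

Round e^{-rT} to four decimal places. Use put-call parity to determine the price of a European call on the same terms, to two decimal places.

e^(−rT) = e^(−0.055·1.5) = 0.9208
Put-call parity: C − P = S − K·e^(−rT) = 141 − 138·0.9208 = 141 − 127.0704 = 13.9296
C = P + (C − P) = 5.12 + (13.9296) = 19.0496

€19.05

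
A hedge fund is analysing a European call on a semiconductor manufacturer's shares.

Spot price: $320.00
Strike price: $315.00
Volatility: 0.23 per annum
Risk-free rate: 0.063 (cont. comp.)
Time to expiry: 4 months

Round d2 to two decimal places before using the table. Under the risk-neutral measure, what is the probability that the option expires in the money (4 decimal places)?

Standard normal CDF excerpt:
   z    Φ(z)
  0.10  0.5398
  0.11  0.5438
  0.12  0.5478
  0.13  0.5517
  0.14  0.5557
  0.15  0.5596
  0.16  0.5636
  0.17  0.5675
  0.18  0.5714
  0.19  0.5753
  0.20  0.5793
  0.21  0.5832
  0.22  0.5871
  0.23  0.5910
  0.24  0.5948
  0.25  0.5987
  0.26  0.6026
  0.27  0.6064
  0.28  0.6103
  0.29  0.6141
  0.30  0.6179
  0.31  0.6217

σ√T = 0.23 × 0.5774 = 0.1328
d₁ = [ln(320/315) + (0.063 + 0.23²/2)·0.3333] / 0.1328 = [0.0157 + 0.0298] / 0.1328 = 0.3431 → 0.34
d₂ = d₁ − σ√T = 0.3431 − 0.1328 = 0.2103 → 0.21
Pr(exercise) under Q = N(d₂) = 0.5832

0.5832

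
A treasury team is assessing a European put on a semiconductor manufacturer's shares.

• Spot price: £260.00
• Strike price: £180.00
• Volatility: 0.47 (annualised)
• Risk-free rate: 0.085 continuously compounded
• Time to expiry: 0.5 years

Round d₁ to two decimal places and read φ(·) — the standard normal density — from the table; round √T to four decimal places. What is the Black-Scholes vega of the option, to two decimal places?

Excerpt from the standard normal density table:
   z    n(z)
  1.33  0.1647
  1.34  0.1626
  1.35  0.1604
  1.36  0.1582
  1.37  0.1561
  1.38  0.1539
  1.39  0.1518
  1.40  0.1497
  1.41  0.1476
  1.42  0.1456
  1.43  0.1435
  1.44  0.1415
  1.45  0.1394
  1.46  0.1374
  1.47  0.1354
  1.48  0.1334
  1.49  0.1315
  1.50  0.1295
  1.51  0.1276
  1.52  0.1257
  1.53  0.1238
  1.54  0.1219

σ√T = 0.47·√0.5 = 0.3323
d₁ = [ln(260/180) + (0.085 + 0.47²/2)·0.5] / 0.3323 = [0.3677 + 0.0977] / 0.3323 = 1.4005 which rounds to 1.40
√T = √0.5 = 0.7071
φ(d₁) = φ(1.40) = 0.1497
vega = S·φ(d₁)·√T = 260·0.1497·0.7071 = 27.5217

27.52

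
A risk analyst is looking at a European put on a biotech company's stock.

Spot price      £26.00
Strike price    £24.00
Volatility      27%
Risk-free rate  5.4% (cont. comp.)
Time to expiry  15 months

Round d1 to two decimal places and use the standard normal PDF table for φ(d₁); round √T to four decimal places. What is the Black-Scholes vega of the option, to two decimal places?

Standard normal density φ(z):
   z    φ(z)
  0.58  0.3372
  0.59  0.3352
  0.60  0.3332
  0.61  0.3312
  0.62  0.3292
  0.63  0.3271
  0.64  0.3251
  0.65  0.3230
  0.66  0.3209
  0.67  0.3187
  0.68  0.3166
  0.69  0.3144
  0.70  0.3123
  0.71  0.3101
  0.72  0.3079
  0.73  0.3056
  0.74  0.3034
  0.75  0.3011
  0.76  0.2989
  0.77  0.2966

T = 1.25;  σ√T = 0.3019
d₁ = [ln(26/24) + (0.054 + ½·0.27²)·1.25] / (σ√T) = (0.0800 + 0.1131) / 0.3019 = 0.6397 ⇒ 0.64
√T = √1.25 = 1.1180
φ(d₁) = φ(0.64) = 0.3251
vega = S·φ(d₁)·√T = 26·0.3251·1.1180 = 9.4500
(The call has the same vega.)

9.45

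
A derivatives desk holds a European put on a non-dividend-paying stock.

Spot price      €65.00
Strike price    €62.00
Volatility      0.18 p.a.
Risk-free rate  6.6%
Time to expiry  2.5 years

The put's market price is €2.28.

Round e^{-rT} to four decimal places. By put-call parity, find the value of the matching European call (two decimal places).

€14.71

e^(−rT) = e^(−0.066·2.5) = 0.8479
Put-call parity: C − P = S − K·e^(−rT) = 65 − 62·0.8479 = 65 − 52.5698 = 12.4302
C = P + (C − P) = 2.28 + (12.4302) = 14.7102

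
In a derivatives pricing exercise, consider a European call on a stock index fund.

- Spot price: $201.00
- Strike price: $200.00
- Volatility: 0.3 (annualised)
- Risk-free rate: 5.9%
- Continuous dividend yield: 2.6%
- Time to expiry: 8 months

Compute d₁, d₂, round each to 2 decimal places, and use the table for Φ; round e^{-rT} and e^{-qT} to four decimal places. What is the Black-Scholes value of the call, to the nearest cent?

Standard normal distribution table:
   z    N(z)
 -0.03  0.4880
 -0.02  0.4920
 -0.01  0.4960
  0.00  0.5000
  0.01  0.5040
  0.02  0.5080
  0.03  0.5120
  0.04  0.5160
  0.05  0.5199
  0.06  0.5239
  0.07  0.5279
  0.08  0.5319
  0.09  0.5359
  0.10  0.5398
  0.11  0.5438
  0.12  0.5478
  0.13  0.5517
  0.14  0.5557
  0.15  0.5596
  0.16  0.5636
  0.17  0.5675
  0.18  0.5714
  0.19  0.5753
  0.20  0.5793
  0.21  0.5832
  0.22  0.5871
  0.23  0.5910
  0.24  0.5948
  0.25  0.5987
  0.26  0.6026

$21.38

T = 0.6667;  σ√T = 0.2449
d₁ = [ln(201/200) + (0.059 − 0.026 + ½·0.3²)·0.6667] / (σ√T) = (0.0050 + 0.0520) / 0.2449 = 0.2327 which rounds to 0.23
d₂ = 0.2327 − 0.2449 = -0.0123 which rounds to -0.01
exp(−qT) = exp(−0.026·0.6667) = 0.9828;  exp(−rT) = exp(−0.059·0.6667) = 0.9614
N(d₁) = N(0.23) = 0.5910;  N(d₂) = N(-0.01) = 0.4960
C = 201·0.9828·0.5910 − 200·0.9614·0.4960 = 116.7478 − 95.3709 = 21.3769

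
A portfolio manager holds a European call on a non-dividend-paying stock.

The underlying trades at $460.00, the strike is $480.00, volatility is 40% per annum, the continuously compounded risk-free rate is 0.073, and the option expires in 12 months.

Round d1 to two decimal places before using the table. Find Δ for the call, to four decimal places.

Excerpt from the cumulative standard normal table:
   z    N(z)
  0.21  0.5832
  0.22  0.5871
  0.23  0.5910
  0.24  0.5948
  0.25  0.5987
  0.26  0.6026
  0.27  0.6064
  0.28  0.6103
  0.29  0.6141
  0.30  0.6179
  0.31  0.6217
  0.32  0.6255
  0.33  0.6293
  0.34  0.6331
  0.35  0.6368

0.6103

σ√T = 0.4·√1 = 0.4000
d₁ = [ln(460/480) + (0.073 + ½·0.4²)·1] / (σ√T) = (-0.0426 + 0.1530) / 0.4000 = 0.2761 which rounds to 0.28
N(d₁) = N(0.28) = 0.6103
Δ_call = N(d₁) = 0.6103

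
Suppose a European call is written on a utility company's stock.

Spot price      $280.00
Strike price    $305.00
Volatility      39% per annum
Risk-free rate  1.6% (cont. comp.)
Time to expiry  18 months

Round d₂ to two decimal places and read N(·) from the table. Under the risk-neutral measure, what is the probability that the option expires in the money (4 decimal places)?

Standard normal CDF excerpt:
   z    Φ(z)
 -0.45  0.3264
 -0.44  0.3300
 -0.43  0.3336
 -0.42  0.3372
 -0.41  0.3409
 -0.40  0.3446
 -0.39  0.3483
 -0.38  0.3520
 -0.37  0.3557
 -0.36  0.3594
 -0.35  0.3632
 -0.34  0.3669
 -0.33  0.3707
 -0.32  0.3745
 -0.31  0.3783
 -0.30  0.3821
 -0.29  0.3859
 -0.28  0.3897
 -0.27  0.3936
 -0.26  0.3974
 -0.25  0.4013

0.3557

σ√T = 0.39 × 1.2247 = 0.4777
d₁ = [ln(280/305) + (0.016 + 0.39²/2)·1.5] / 0.4777 = [-0.0855 + 0.1381] / 0.4777 = 0.1100 → 0.11
d₂ = d₁ − σ√T = 0.1100 − 0.4777 = -0.3676 → -0.37
Risk-neutral Pr[S_T > K] = N(d₂) = N(-0.37) = 0.3557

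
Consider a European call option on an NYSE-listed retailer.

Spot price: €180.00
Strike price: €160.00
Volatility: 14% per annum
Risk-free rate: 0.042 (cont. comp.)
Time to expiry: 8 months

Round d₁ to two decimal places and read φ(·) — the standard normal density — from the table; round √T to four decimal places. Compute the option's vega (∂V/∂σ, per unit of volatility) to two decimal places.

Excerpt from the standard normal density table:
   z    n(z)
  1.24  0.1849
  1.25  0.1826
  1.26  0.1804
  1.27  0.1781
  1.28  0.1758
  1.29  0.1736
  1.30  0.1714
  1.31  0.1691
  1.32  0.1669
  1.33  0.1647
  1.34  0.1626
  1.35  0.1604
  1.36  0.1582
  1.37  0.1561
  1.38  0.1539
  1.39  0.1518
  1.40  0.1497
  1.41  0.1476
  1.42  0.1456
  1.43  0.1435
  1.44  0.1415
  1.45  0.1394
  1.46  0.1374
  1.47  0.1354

T = 0.6667;  σ√T = 0.1143
d₁ = [ln(180/160) + (0.042 + 0.14²/2)·0.6667] / 0.1143 = [0.1178 + 0.0345] / 0.1143 = 1.3325 ⇒ 1.33
√T = √0.6667 = 0.8165
φ(d₁) = φ(1.33) = 0.1647
vega = S·φ(d₁)·√T = 180·0.1647·0.8165 = 24.2060

24.21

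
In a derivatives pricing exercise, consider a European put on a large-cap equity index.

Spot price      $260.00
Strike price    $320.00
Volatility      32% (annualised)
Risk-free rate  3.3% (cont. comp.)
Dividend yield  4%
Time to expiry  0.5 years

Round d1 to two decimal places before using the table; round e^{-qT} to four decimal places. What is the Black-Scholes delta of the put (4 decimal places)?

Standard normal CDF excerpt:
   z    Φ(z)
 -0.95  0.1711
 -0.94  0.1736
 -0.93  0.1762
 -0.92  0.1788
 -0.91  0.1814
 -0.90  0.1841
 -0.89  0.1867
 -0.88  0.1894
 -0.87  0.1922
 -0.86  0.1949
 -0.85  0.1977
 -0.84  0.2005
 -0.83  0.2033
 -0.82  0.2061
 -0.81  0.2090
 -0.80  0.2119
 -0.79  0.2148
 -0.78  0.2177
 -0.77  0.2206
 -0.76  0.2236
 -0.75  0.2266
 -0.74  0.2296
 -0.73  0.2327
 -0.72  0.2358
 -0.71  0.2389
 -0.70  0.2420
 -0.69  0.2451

-0.7782

σ√T = 0.32·√0.5 = 0.2263
d₁ = [ln(260/320) + (0.033 − 0.04 + 0.32²/2)·0.5] / 0.2263 = [-0.2076 + 0.0221] / 0.2263 = -0.8200 which rounds to -0.82
N(d₁) = N(-0.82) = 0.2061
Δ_put = e^(−qT)·(N(d₁) − 1) = 0.9802·(0.2061 − 1) = -0.7782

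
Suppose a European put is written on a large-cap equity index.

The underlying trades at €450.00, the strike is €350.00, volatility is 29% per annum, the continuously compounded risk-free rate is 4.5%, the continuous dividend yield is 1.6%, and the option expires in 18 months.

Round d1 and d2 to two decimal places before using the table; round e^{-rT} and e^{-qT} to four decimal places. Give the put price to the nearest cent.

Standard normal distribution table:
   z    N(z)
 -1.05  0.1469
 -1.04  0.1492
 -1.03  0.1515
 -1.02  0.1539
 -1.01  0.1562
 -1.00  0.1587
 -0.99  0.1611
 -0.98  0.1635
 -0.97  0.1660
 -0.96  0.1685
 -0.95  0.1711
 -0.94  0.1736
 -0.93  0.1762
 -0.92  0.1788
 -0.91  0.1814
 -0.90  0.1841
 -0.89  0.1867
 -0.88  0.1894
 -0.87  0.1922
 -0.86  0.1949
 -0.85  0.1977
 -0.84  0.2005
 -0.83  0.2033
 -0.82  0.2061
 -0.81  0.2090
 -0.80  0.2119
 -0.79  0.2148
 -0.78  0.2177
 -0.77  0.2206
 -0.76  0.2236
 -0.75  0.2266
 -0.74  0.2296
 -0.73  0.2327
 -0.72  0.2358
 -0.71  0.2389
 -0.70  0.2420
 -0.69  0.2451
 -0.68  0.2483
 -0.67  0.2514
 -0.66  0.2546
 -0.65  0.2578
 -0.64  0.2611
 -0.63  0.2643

σ√T = 0.29 × 1.2247 = 0.3552
ln(S/K) + (r − q + σ²/2)T = ln(450/350) + (0.045 − 0.016 + 0.29²/2)·1.5 = 0.2513 + 0.1066 = 0.3579
d₁ = 0.3579 / 0.3552 = 1.0076 which rounds to 1.01
d₂ = d₁ − σ√T = 1.0076 − 0.3552 = 0.6525 which rounds to 0.65
e^(−qT) = e^(−0.016·1.5) = 0.9763;  e^(−rT) = e^(−0.045·1.5) = 0.9347
P = 350·0.9347·N(-0.65) − 450·0.9763·N(-1.01) = 350·0.9347·0.2578 − 450·0.9763·0.1562 = 84.3380 − 68.6241 = 15.7139

€15.71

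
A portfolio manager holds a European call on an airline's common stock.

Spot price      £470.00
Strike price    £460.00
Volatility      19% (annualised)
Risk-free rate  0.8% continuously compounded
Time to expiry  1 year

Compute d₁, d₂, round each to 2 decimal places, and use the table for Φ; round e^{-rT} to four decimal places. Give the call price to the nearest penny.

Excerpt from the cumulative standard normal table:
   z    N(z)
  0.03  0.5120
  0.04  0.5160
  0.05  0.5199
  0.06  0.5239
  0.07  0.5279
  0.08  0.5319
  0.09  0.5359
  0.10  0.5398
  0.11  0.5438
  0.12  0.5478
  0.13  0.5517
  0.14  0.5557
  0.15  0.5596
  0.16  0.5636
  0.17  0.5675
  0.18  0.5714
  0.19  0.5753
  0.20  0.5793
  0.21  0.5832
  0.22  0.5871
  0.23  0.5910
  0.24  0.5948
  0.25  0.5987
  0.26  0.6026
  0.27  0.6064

£42.32

σ√T = 0.19·√1 = 0.1900
ln(S/K) + (r + σ²/2)T = ln(470/460) + (0.008 + 0.19²/2)·1 = 0.0215 + 0.0261 = 0.0476
d₁ = 0.0476 / 0.1900 = 0.2503 which rounds to 0.25
d₂ = d₁ − σ√T = 0.2503 − 0.1900 = 0.0603 which rounds to 0.06
e^(−rT) = e^(−0.008·1) = 0.9920
N(d₁) = N(0.25) = 0.5987;  N(d₂) = N(0.06) = 0.5239
C = 470·0.5987 − 460·0.9920·0.5239 = 281.3890 − 239.0660 = 42.3230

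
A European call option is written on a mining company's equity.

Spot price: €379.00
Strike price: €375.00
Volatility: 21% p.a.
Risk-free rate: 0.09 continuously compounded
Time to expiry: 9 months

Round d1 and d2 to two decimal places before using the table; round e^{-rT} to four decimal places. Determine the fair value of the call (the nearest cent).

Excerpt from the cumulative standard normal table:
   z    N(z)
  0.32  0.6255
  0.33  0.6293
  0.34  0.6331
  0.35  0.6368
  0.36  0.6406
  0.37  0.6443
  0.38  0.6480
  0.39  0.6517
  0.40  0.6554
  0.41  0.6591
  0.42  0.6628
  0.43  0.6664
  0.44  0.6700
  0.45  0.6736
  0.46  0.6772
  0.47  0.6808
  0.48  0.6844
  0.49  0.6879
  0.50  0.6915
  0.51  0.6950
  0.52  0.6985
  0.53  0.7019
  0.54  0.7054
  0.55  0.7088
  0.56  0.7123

€42.82

σ√T = 0.21·√0.75 = 0.1819
d₁ = [ln(379/375) + (0.09 + ½·0.21²)·0.75] / (σ√T) = (0.0106 + 0.0840) / 0.1819 = 0.5204 which rounds to 0.52
d₂ = 0.5204 − 0.1819 = 0.3386 which rounds to 0.34
e^(−rT) = e^(−0.09·0.75) = 0.9347
N(d₁) = N(0.52) = 0.6985;  N(d₂) = N(0.34) = 0.6331
C = 379·0.6985 − 375·0.9347·0.6331 = 264.7315 − 221.9095 = 42.8220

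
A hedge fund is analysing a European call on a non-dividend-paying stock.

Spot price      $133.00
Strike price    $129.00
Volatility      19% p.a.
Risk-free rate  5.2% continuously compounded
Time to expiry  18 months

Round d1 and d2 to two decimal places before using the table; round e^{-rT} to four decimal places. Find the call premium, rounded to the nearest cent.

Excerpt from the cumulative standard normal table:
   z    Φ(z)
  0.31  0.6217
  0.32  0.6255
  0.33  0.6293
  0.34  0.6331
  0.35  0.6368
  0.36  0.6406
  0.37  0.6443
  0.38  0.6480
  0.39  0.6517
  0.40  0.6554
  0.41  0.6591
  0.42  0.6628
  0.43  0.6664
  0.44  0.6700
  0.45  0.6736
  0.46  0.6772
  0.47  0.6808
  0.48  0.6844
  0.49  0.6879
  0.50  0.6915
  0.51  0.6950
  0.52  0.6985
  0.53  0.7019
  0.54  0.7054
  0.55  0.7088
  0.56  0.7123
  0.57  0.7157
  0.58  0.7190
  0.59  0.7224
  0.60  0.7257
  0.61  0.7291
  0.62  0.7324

$19.64

T = 1.5;  σ√T = 0.2327
d₁ = [ln(133/129) + (0.052 + 0.19²/2)·1.5] / 0.2327 = [0.0305 + 0.1051] / 0.2327 = 0.5828 ≈ 0.58
d₂ = d₁ − σ√T = 0.5828 − 0.2327 = 0.3501 ≈ 0.35
e^(−rT) = e^(−0.052·1.5) = 0.9250
C = 133·N(0.58) − 129·0.9250·N(0.35) = 133·0.7190 − 129·0.9250·0.6368 = 95.6270 − 75.9862 = 19.6408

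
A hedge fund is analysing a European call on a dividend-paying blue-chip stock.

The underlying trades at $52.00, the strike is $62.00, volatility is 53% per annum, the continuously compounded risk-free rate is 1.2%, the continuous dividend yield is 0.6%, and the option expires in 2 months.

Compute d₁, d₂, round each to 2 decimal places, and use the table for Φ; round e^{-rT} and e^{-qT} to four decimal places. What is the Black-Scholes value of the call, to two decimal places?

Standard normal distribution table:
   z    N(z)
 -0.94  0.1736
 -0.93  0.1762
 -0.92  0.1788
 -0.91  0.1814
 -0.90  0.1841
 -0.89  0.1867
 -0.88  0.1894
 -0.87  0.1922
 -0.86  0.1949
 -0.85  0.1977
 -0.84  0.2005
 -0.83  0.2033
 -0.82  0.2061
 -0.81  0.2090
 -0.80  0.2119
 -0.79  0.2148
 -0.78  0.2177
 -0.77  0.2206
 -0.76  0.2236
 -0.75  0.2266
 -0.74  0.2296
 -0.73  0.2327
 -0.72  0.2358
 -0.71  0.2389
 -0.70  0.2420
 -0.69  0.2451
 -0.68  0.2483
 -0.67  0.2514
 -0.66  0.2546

$1.51

T = 0.1667;  σ√T = 0.2164
ln(S/K) + (r − q + σ²/2)T = ln(52/62) + (0.012 − 0.006 + 0.53²/2)·0.1667 = -0.1759 + 0.0244 = -0.1515
d₁ = -0.1515 / 0.2164 = -0.7001 which rounds to -0.70
d₂ = d₁ − σ√T = -0.7001 − 0.2164 = -0.9165 which rounds to -0.92
exp(−qT) = exp(−0.006·0.1667) = 0.9990;  exp(−rT) = exp(−0.012·0.1667) = 0.9980
N(d₁) = N(-0.70) = 0.2420;  N(d₂) = N(-0.92) = 0.1788
C = 52·0.9990·0.2420 − 62·0.9980·0.1788 = 12.5714 − 11.0634 = 1.5080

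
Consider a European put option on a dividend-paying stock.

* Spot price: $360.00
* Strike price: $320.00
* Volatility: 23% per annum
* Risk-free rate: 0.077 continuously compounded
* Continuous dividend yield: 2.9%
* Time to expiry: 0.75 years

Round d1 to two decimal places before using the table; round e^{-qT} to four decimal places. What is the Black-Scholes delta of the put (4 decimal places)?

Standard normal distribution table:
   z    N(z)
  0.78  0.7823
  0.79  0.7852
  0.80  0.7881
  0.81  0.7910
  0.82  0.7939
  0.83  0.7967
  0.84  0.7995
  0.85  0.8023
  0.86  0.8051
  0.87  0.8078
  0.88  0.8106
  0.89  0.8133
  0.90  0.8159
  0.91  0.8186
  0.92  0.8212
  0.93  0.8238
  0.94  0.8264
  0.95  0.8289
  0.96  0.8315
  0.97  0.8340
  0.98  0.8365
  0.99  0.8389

-0.1881

σ√T = 0.23·√0.75 = 0.1992
d₁ = [ln(360/320) + (0.077 − 0.029 + 0.23²/2)·0.75] / 0.1992 = [0.1178 + 0.0558] / 0.1992 = 0.8717 which rounds to 0.87
N(d₁) = N(0.87) = 0.8078
Δ_put = exp(−qT)·(N(d₁) − 1) = 0.9785·(0.8078 − 1) = -0.1881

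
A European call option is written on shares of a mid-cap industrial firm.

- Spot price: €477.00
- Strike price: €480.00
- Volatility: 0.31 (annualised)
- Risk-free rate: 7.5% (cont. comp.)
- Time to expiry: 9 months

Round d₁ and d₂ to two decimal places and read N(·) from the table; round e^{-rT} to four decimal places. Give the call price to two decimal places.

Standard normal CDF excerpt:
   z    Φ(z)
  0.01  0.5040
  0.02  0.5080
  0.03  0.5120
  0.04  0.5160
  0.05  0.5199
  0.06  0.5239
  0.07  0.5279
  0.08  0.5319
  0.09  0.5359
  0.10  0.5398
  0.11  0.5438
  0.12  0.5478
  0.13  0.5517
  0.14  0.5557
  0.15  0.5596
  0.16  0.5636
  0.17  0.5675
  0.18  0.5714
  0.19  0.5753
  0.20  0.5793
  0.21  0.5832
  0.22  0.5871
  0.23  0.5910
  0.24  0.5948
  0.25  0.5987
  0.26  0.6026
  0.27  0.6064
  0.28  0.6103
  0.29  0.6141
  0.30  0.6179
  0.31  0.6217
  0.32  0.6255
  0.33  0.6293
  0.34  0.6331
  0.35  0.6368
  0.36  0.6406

σ√T = 0.31·√0.75 = 0.2685
ln(S/K) + (r + σ²/2)T = ln(477/480) + (0.075 + 0.31²/2)·0.75 = -0.0063 + 0.0923 = 0.0860
d₁ = 0.0860 / 0.2685 = 0.3204 which rounds to 0.32
d₂ = d₁ − σ√T = 0.3204 − 0.2685 = 0.0519 which rounds to 0.05
exp(−rT) = exp(−0.075·0.75) = 0.9453
N(d₁) = N(0.32) = 0.6255;  N(d₂) = N(0.05) = 0.5199
C = 477·0.6255 − 480·0.9453·0.5199 = 298.3635 − 235.9015 = 62.4620

€62.46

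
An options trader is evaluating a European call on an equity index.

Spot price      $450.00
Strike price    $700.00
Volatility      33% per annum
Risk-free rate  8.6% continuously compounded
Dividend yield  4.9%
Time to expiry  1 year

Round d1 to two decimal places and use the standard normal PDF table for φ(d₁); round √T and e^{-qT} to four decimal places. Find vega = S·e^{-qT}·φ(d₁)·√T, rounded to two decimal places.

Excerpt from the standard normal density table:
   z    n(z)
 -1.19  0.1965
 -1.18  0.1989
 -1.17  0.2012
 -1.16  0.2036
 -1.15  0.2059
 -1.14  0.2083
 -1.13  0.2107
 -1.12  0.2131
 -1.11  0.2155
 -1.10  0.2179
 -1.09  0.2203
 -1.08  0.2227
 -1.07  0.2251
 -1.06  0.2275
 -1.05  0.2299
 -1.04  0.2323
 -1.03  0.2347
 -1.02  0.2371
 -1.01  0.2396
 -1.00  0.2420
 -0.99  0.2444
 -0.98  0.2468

97.48

T = 1;  σ√T = 0.3300
d₁ = [ln(450/700) + (0.086 − 0.049 + 0.33²/2)·1] / 0.3300 = [-0.4418 + 0.0915] / 0.3300 = -1.0618 ⇒ -1.06
√T = √1 = 1.0000
φ(d₁) = φ(-1.06) = 0.2275
e^(−qT) = e^(−0.049·1) = 0.9522
vega = S·e^(−qT)·φ(d₁)·√T = 450·0.9522·0.2275·1.0000 = 97.4815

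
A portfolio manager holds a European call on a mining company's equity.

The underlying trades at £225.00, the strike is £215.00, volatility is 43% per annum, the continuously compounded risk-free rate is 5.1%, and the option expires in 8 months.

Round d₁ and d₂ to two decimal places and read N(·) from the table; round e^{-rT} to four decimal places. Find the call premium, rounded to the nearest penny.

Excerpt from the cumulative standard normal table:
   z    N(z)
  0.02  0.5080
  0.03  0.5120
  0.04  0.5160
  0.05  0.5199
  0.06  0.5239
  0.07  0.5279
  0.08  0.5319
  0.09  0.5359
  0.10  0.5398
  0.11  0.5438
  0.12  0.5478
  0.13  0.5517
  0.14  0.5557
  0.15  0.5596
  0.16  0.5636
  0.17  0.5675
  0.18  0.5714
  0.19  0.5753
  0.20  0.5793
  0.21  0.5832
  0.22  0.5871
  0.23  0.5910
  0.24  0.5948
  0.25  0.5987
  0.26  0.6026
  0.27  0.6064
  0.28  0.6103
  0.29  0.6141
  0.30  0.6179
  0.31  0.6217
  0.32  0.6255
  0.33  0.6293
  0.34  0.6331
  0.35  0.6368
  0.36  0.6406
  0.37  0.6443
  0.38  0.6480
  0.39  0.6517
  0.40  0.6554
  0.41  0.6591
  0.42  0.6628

£39.42

σ√T = 0.43 × 0.8165 = 0.3511
d₁ = [ln(225/215) + (0.051 + 0.43²/2)·0.6667] / 0.3511 = [0.0455 + 0.0956] / 0.3511 = 0.4019 ≈ 0.40
d₂ = d₁ − σ√T = 0.4019 − 0.3511 = 0.0508 ≈ 0.05
exp(−rT) = exp(−0.051·0.6667) = 0.9666
N(d₁) = N(0.40) = 0.6554;  N(d₂) = N(0.05) = 0.5199
C = 225·0.6554 − 215·0.9666·0.5199 = 147.4650 − 108.0451 = 39.4199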